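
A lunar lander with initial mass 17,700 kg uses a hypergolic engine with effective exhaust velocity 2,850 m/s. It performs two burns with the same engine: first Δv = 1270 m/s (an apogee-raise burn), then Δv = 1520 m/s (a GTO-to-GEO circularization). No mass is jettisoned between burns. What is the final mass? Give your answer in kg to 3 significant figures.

final mass ≈ 6650 kg

After the first burn: m = 17700 × exp(−1270/2850.0) = 17700 × 0.64043 = 11,335.6 kg.
After the second burn: m = 11,335.6 × exp(−1520/2850.0) = 11,335.6 × 0.58665 = 6,650.03 kg.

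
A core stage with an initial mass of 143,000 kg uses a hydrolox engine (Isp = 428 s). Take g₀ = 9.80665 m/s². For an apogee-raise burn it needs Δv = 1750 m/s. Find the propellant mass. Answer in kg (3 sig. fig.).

v_e = Isp · g₀ = 428 × 9.80665 = 4197.2 m/s.
By the Tsiolkovsky rocket equation, m₀/m_f = exp(Δv / v_e) = exp(1750 / 4197.2) = exp(0.4169) = 1.5173.
m_f = 143,000 / 1.5173 = 94,246.4 kg, so propellant = m₀ − m_f = 143,000 − 94,246.4 = 48,753.6 kg.

propellant mass ≈ 48800 kg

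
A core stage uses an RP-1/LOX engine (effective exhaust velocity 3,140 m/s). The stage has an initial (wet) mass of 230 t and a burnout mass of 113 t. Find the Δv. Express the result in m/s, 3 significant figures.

Δv ≈ 2230 m/s

By the Tsiolkovsky rocket equation, Δv = v_e · ln(m₀/m_f) = 3140.0 × ln(2.035) = 3140.0 × 0.7107 ≈ 2231.6 m/s.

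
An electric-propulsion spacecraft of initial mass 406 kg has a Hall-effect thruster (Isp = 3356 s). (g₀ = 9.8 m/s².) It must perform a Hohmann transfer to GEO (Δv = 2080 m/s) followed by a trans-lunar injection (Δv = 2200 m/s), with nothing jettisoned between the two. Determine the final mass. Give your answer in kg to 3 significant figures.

v_e = Isp · g₀ = 3356 × 9.8 = 32888.8 m/s.
After the first burn: m = 406 × exp(−2080/32888.8) = 406 × 0.93871 = 381.116 kg.
After the second burn: m = 381.116 × exp(−2200/32888.8) = 381.116 × 0.93530 = 356.458 kg.

final mass ≈ 356 kg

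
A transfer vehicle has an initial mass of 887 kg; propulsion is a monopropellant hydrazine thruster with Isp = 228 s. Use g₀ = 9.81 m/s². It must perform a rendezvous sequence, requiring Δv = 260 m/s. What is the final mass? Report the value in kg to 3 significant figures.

v_e = Isp · g₀ = 228 × 9.81 = 2236.7 m/s.
By the Tsiolkovsky rocket equation, m₀/m_f = exp(Δv / v_e) = exp(260 / 2236.7) = exp(0.1162) = 1.1233.
m_f = m₀ / 1.1233 = 887 / 1.1233 = 789.638 kg.

final mass ≈ 790 kg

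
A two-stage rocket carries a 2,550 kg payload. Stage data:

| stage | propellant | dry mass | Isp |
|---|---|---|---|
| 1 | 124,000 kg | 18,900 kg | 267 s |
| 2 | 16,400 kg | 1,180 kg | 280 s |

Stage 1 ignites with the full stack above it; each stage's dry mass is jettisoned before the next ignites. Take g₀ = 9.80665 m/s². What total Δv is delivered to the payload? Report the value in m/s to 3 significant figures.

Ignition mass of stage 1 = 124,000+18,900 + 16,400+1,180 + 2,550 = 163,030 kg.
Stage 1: m₀ = 163,030 kg, m_f = 163,030 − 124,000 = 39,030 kg; Δv = 267×9.80665×ln(4.177) = 2618.4×1.4296 ≈ 3743 m/s.
Stage 2: m₀ = 20,130 kg, m_f = 20,130 − 16,400 = 3,730 kg; Δv = 280×9.80665×ln(5.397) = 2745.9×1.6858 ≈ 4629 m/s.
Total Δv = 3743 + 4629 = 8372 m/s.

Δv ≈ 8370 m/s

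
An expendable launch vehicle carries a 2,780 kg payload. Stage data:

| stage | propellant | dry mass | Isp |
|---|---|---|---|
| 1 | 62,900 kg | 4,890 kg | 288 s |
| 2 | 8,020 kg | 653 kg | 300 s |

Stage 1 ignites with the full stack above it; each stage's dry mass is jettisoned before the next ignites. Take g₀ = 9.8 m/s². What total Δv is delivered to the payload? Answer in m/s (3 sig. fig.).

Ignition mass of stage 1 = 62,900+4,890 + 8,020+653 + 2,780 = 79,243 kg.
Stage 1: m₀ = 79,243 kg, m_f = 79,243 − 62,900 = 16,343 kg; Δv = 288×9.8×ln(4.849) = 2822.4×1.5787 ≈ 4456 m/s.
Stage 2: m₀ = 11,453 kg, m_f = 11,453 − 8,020 = 3,433 kg; Δv = 300×9.8×ln(3.336) = 2940.0×1.2048 ≈ 3542 m/s.
Total Δv = 4456 + 3542 = 7998 m/s.

Δv ≈ 8000 m/s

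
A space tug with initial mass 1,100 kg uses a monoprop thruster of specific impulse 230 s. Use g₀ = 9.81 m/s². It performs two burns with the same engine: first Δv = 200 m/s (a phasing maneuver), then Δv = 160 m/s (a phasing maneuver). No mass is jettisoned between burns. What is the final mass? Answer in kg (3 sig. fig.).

final mass ≈ 938 kg

v_e = Isp · g₀ = 230 × 9.81 = 2256.3 m/s.
After the first burn: m = 1100 × exp(−200/2256.3) = 1100 × 0.91517 = 1,006.69 kg.
After the second burn: m = 1,006.69 × exp(−160/2256.3) = 1,006.69 × 0.93154 = 937.772 kg.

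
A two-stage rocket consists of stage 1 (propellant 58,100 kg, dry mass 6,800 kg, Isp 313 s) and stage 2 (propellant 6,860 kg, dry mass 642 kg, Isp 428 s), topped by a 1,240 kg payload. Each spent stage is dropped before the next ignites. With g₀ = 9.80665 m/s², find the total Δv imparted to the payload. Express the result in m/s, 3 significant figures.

Δv ≈ 11200 m/s

Ignition mass of stage 1 = 58,100+6,800 + 6,860+642 + 1,240 = 73,642 kg.
Stage 1: m₀ = 73,642 kg, m_f = 73,642 − 58,100 = 15,542 kg; Δv = 313×9.80665×ln(4.738) = 3069.5×1.5557 ≈ 4775 m/s.
Stage 2: m₀ = 8,742 kg, m_f = 8,742 − 6,860 = 1,882 kg; Δv = 428×9.80665×ln(4.645) = 4197.2×1.5358 ≈ 6446 m/s.
Total Δv = 4775 + 6446 = 11221 m/s.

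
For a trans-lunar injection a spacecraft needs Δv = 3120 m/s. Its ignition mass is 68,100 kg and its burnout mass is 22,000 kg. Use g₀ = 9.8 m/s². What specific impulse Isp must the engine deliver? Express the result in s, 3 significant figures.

Isp ≈ 282 s

ln(m₀/m_f) = ln(68100/22000) = ln(3.095) = 1.1299.
Using Δv = v_e ln(m₀/m_f): v_e = Δv / ln(m₀/m_f) = 3120 / 1.1299 = 2761.2 m/s.
Isp = v_e / g₀ = 2761.2 / 9.8 = 281.8 s.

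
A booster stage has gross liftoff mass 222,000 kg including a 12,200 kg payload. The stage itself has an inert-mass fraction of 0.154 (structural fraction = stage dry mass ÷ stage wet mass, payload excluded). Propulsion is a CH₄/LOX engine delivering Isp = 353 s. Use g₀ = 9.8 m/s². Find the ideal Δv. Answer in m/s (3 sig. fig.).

Stage wet mass = m₀ − payload = 222,000 − 12,200 = 209,800 kg.
Stage dry mass = ε × stage wet mass = 0.154 × 209,800 = 32,309.2 kg.
Burnout mass m_f = stage dry + payload = 32,309.2 + 12,200 = 44,509.2 kg.
v_e = Isp · g₀ = 353 × 9.8 = 3459.4 m/s.
From the ideal rocket equation, Δv = v_e · ln(222,000/44,509.2) = 3459.4 × ln(4.988) = 3459.4 × 1.6070 ≈ 5559 m/s.

Δv ≈ 5560 m/s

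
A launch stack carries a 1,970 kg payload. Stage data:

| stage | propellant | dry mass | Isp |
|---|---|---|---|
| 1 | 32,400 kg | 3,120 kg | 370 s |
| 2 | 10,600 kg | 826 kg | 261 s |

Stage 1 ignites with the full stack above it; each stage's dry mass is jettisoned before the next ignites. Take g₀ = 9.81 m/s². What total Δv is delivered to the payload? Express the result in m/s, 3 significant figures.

Δv ≈ 7950 m/s

Ignition mass of stage 1 = 32,400+3,120 + 10,600+826 + 1,970 = 48,916 kg.
Stage 1: m₀ = 48,916 kg, m_f = 48,916 − 32,400 = 16,516 kg; Δv = 370×9.81×ln(2.962) = 3629.7×1.0858 ≈ 3941 m/s.
Stage 2: m₀ = 13,396 kg, m_f = 13,396 − 10,600 = 2,796 kg; Δv = 261×9.81×ln(4.791) = 2560.4×1.5668 ≈ 4012 m/s.
Total Δv = 3941 + 4012 = 7953 m/s.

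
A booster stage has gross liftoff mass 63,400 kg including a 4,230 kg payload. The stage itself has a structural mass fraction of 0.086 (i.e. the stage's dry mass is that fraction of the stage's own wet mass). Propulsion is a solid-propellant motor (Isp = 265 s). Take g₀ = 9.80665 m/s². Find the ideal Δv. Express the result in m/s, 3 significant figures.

Δv ≈ 4980 m/s

Stage wet mass = m₀ − payload = 63,400 − 4,230 = 59,170 kg.
Stage dry mass = ε × stage wet mass = 0.086 × 59,170 = 5,088.62 kg.
Burnout mass m_f = stage dry + payload = 5,088.62 + 4,230 = 9,318.62 kg.
v_e = Isp · g₀ = 265 × 9.80665 = 2598.8 m/s.
From the ideal rocket equation, Δv = v_e · ln(63,400/9,318.62) = 2598.8 × ln(6.804) = 2598.8 × 1.9174 ≈ 4983 m/s.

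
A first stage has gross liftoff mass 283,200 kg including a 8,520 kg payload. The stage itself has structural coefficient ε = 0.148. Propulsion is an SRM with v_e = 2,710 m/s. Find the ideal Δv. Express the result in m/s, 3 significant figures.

Δv ≈ 4740 m/s

Stage wet mass = m₀ − payload = 283,200 − 8,520 = 274,680 kg.
Stage dry mass = ε × stage wet mass = 0.148 × 274,680 = 40,652.6 kg.
Burnout mass m_f = stage dry + payload = 40,652.6 + 8,520 = 49,172.6 kg.
Using Δv = v_e ln(m₀/m_f): Δv = v_e · ln(283,200/49,172.6) = 2710.0 × ln(5.759) = 2710.0 × 1.7508 ≈ 4745 m/s.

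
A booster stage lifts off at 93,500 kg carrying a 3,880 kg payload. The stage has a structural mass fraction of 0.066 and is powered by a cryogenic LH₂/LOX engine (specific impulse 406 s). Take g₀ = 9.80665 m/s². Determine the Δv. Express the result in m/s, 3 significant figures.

Stage wet mass = m₀ − payload = 93,500 − 3,880 = 89,620 kg.
Stage dry mass = ε × stage wet mass = 0.066 × 89,620 = 5,914.92 kg.
Burnout mass m_f = stage dry + payload = 5,914.92 + 3,880 = 9,794.92 kg.
v_e = Isp · g₀ = 406 × 9.80665 = 3981.5 m/s.
Rocket equation: Δv = v_e · ln(93,500/9,794.92) = 3981.5 × ln(9.546) = 3981.5 × 2.2561 ≈ 8983 m/s.

Δv ≈ 8980 m/s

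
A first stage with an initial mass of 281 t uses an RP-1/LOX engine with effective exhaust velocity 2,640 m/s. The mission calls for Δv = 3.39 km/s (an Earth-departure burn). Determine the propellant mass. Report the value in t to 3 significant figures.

propellant mass ≈ 203 t

From the ideal rocket equation, m₀/m_f = exp(Δv / v_e) = exp(3390 / 2640.0) = exp(1.2841) = 3.6114.
m_f = 281 / 3.6114 = 77.8092 t, so propellant = m₀ − m_f = 281 − 77.8092 = 203.1908 t.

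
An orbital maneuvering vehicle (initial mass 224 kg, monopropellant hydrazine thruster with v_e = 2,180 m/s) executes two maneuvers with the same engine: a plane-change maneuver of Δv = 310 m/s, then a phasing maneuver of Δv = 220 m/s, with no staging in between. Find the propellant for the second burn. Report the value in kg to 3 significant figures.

After the first burn: m = 224 × exp(−310/2180.0) = 224 × 0.86745 = 194.309 kg.
After the second burn: m = 194.309 × exp(−220/2180.0) = 194.309 × 0.90401 = 175.657 kg.
Second-burn propellant = 194.309 − 175.657 = 18.652 kg.

propellant for the second burn ≈ 18.7 kg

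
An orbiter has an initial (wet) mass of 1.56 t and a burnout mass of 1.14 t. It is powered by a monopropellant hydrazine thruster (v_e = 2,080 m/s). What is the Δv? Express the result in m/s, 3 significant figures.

Using Δv = v_e ln(m₀/m_f): Δv = v_e · ln(m₀/m_f) = 2080.0 × ln(1.368) = 2080.0 × 0.3137 ≈ 652.4 m/s.

Δv ≈ 652 m/s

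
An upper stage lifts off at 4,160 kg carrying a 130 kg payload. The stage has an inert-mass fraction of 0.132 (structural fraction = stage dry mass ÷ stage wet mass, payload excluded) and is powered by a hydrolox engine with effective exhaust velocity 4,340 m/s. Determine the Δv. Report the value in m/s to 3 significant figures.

Δv ≈ 7980 m/s

Stage wet mass = m₀ − payload = 4,160 − 130 = 4,030 kg.
Stage dry mass = ε × stage wet mass = 0.132 × 4,030 = 531.96 kg.
Burnout mass m_f = stage dry + payload = 531.96 + 130 = 661.96 kg.
Rocket equation: Δv = v_e · ln(4,160/661.96) = 4340.0 × ln(6.284) = 4340.0 × 1.8381 ≈ 7977 m/s.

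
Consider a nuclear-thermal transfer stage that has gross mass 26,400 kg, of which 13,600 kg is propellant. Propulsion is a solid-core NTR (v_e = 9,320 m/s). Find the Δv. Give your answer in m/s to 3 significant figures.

Δv ≈ 6750 m/s

m_f = m₀ − m_prop = 26,400 − 13,600 = 12,800 kg.
By the Tsiolkovsky rocket equation, Δv = v_e · ln(m₀/m_f) = 9320.0 × ln(2.062) = 9320.0 × 0.7239 ≈ 6746.9 m/s.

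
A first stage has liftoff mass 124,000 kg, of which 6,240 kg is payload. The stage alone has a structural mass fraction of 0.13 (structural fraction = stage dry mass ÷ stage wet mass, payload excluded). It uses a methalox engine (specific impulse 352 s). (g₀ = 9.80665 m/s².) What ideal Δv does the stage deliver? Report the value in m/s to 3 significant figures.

Δv ≈ 6040 m/s

Stage wet mass = m₀ − payload = 124,000 − 6,240 = 117,760 kg.
Stage dry mass = ε × stage wet mass = 0.13 × 117,760 = 15,308.8 kg.
Burnout mass m_f = stage dry + payload = 15,308.8 + 6,240 = 21,548.8 kg.
v_e = Isp · g₀ = 352 × 9.80665 = 3451.9 m/s.
Using Δv = v_e ln(m₀/m_f): Δv = v_e · ln(124,000/21,548.8) = 3451.9 × ln(5.754) = 3451.9 × 1.7500 ≈ 6041 m/s.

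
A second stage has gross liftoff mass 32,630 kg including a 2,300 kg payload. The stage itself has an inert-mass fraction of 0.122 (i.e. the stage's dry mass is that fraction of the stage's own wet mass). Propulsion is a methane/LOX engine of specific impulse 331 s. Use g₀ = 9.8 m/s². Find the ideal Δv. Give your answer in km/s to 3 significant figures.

Δv ≈ 5.49 km/s

Stage wet mass = m₀ − payload = 32,630 − 2,300 = 30,330 kg.
Stage dry mass = ε × stage wet mass = 0.122 × 30,330 = 3,700.26 kg.
Burnout mass m_f = stage dry + payload = 3,700.26 + 2,300 = 6,000.26 kg.
v_e = Isp · g₀ = 331 × 9.8 = 3243.8 m/s.
Δv = v_e · ln(32,630/6,000.26) = 3243.8 × ln(5.438) = 3243.8 × 1.6934 ≈ 5493 m/s.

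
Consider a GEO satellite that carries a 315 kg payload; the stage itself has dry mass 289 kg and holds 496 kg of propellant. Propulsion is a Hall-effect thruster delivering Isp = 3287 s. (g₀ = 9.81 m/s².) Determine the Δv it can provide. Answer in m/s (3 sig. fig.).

Δv ≈ 19300 m/s

v_e = Isp · g₀ = 3287 × 9.81 = 32245.5 m/s.
m₀ = payload + dry + propellant = 315 + 289 + 496 = 1,100 kg.
m_f = payload + dry = 315 + 289 = 604 kg.
By the Tsiolkovsky rocket equation, Δv = v_e · ln(m₀/m_f) = 32245.5 × ln(1.821) = 32245.5 × 0.5995 ≈ 19330.9 m/s.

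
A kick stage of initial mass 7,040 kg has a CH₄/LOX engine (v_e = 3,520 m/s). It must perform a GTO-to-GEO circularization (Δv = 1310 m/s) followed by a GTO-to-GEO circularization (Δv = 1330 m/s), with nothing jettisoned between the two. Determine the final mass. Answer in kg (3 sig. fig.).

After the first burn: m = 7040 × exp(−1310/3520.0) = 7040 × 0.68924 = 4,852.25 kg.
After the second burn: m = 4,852.25 × exp(−1330/3520.0) = 4,852.25 × 0.68534 = 3,325.44 kg.

final mass ≈ 3330 kg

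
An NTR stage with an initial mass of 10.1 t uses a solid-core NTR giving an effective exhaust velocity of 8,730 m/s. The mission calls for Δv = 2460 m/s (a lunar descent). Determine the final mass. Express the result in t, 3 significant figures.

m₀/m_f = exp(Δv / v_e) = exp(2460 / 8730.0) = exp(0.2818) = 1.3255.
m_f = m₀ / 1.3255 = 10.1 / 1.3255 = 7.61977 t.

final mass ≈ 7.62 t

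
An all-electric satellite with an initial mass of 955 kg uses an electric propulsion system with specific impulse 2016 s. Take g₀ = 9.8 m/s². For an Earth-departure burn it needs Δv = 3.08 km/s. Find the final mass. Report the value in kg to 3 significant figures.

v_e = Isp · g₀ = 2016 × 9.8 = 19756.8 m/s.
Rocket equation: m₀/m_f = exp(Δv / v_e) = exp(3080 / 19756.8) = exp(0.1559) = 1.1687.
m_f = m₀ / 1.1687 = 955 / 1.1687 = 817.147 kg.

final mass ≈ 817 kg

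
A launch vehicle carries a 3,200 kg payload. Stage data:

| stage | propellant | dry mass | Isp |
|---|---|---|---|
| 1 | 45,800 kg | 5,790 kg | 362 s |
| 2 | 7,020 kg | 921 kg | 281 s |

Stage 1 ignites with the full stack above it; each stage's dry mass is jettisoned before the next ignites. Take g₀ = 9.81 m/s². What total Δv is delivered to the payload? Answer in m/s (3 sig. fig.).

Δv ≈ 7390 m/s

Ignition mass of stage 1 = 45,800+5,790 + 7,020+921 + 3,200 = 62,731 kg.
Stage 1: m₀ = 62,731 kg, m_f = 62,731 − 45,800 = 16,931 kg; Δv = 362×9.81×ln(3.705) = 3551.2×1.3097 ≈ 4651 m/s.
Stage 2: m₀ = 11,141 kg, m_f = 11,141 − 7,020 = 4,121 kg; Δv = 281×9.81×ln(2.703) = 2756.6×0.9945 ≈ 2742 m/s.
Total Δv = 4651 + 2742 = 7393 m/s.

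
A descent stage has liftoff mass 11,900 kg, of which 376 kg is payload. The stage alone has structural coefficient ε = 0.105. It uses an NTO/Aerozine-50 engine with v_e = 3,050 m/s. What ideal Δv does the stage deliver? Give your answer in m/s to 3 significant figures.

Δv ≈ 6150 m/s

Stage wet mass = m₀ − payload = 11,900 − 376 = 11,524 kg.
Stage dry mass = ε × stage wet mass = 0.105 × 11,524 = 1,210.02 kg.
Burnout mass m_f = stage dry + payload = 1,210.02 + 376 = 1,586.02 kg.
Rocket equation: Δv = v_e · ln(11,900/1,586.02) = 3050.0 × ln(7.503) = 3050.0 × 2.0153 ≈ 6147 m/s.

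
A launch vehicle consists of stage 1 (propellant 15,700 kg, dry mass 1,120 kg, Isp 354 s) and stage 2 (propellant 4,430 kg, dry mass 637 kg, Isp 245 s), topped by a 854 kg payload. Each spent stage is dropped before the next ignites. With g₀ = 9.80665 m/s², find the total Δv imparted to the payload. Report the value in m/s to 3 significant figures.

Ignition mass of stage 1 = 15,700+1,120 + 4,430+637 + 854 = 22,741 kg.
Stage 1: m₀ = 22,741 kg, m_f = 22,741 − 15,700 = 7,041 kg; Δv = 354×9.80665×ln(3.23) = 3471.6×1.1724 ≈ 4070 m/s.
Stage 2: m₀ = 5,921 kg, m_f = 5,921 − 4,430 = 1,491 kg; Δv = 245×9.80665×ln(3.971) = 2402.6×1.3791 ≈ 3313 m/s.
Total Δv = 4070 + 3313 = 7383 m/s.

Δv ≈ 7380 m/s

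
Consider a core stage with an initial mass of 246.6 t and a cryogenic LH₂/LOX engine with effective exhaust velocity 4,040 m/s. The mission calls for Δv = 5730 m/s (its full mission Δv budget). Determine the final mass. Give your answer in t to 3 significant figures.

m₀/m_f = exp(Δv / v_e) = exp(5730 / 4040.0) = exp(1.4183) = 4.1302.
m_f = m₀ / 4.1302 = 246.6 / 4.1302 = 59.7066 t.

final mass ≈ 59.7 t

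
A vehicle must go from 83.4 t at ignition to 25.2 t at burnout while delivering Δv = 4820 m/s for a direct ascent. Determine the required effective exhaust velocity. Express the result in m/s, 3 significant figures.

v_e ≈ 4030 m/s

ln(m₀/m_f) = ln(83400/25200) = ln(3.31) = 1.1968.
Rocket equation: v_e = Δv / ln(m₀/m_f) = 4820 / 1.1968 = 4027.4 m/s.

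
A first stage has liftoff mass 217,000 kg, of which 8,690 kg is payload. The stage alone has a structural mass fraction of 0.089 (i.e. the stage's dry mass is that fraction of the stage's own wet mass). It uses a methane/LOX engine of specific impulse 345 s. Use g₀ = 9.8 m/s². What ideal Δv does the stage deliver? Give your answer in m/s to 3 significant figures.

Stage wet mass = m₀ − payload = 217,000 − 8,690 = 208,310 kg.
Stage dry mass = ε × stage wet mass = 0.089 × 208,310 = 18,539.6 kg.
Burnout mass m_f = stage dry + payload = 18,539.6 + 8,690 = 27,229.6 kg.
v_e = Isp · g₀ = 345 × 9.8 = 3381.0 m/s.
By the Tsiolkovsky rocket equation, Δv = v_e · ln(217,000/27,229.6) = 3381.0 × ln(7.969) = 3381.0 × 2.0756 ≈ 7018 m/s.

Δv ≈ 7020 m/s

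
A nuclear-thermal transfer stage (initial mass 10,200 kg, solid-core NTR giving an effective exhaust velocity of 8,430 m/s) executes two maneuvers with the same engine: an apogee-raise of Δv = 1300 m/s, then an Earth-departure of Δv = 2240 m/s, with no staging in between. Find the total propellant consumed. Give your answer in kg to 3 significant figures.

total propellant consumed ≈ 3500 kg

After the first burn: m = 10200 × exp(−1300/8430.0) = 10200 × 0.85709 = 8,742.32 kg.
After the second burn: m = 8,742.32 × exp(−2240/8430.0) = 8,742.32 × 0.76666 = 6,702.39 kg.
Total propellant = m₀ − m_final = 10200 − 6,702.39 = 3,497.61 kg.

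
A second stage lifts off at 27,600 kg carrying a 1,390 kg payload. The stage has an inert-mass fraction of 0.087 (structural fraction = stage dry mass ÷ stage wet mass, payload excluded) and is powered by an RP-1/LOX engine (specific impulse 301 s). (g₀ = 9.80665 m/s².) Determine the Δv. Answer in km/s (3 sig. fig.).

Δv ≈ 5.96 km/s

Stage wet mass = m₀ − payload = 27,600 − 1,390 = 26,210 kg.
Stage dry mass = ε × stage wet mass = 0.087 × 26,210 = 2,280.27 kg.
Burnout mass m_f = stage dry + payload = 2,280.27 + 1,390 = 3,670.27 kg.
v_e = Isp · g₀ = 301 × 9.80665 = 2951.8 m/s.
Using Δv = v_e ln(m₀/m_f): Δv = v_e · ln(27,600/3,670.27) = 2951.8 × ln(7.52) = 2951.8 × 2.0176 ≈ 5955 m/s.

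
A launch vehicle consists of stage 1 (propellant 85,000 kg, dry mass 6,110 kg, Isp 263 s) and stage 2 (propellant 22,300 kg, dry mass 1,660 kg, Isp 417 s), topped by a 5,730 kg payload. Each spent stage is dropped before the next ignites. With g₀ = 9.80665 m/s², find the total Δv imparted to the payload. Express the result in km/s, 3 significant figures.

Ignition mass of stage 1 = 85,000+6,110 + 22,300+1,660 + 5,730 = 120,800 kg.
Stage 1: m₀ = 120,800 kg, m_f = 120,800 − 85,000 = 35,800 kg; Δv = 263×9.80665×ln(3.374) = 2579.1×1.2162 ≈ 3137 m/s.
Stage 2: m₀ = 29,690 kg, m_f = 29,690 − 22,300 = 7,390 kg; Δv = 417×9.80665×ln(4.018) = 4089.4×1.3907 ≈ 5687 m/s.
Total Δv = 3137 + 5687 = 8824 m/s.

Δv ≈ 8.82 km/s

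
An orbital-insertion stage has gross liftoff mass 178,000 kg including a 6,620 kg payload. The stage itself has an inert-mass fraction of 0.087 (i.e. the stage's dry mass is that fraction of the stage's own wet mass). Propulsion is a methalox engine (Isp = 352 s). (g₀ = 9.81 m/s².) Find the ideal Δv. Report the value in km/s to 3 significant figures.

Stage wet mass = m₀ − payload = 178,000 − 6,620 = 171,380 kg.
Stage dry mass = ε × stage wet mass = 0.087 × 171,380 = 14,910.1 kg.
Burnout mass m_f = stage dry + payload = 14,910.1 + 6,620 = 21,530.1 kg.
v_e = Isp · g₀ = 352 × 9.81 = 3453.1 m/s.
Using Δv = v_e ln(m₀/m_f): Δv = v_e · ln(178,000/21,530.1) = 3453.1 × ln(8.267) = 3453.1 × 2.1123 ≈ 7294 m/s.

Δv ≈ 7.29 km/s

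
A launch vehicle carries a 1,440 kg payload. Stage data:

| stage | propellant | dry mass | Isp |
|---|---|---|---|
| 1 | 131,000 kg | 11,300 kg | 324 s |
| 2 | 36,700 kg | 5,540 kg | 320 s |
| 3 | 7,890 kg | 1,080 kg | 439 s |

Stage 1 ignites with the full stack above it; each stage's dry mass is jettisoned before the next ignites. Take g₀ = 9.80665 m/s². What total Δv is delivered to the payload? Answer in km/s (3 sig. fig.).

Δv ≈ 13.4 km/s

Ignition mass of stage 1 = 131,000+11,300 + 36,700+5,540 + 7,890+1,080 + 1,440 = 194,950 kg.
Stage 1: m₀ = 194,950 kg, m_f = 194,950 − 131,000 = 63,950 kg; Δv = 324×9.80665×ln(3.048) = 3177.4×1.1146 ≈ 3542 m/s.
Stage 2: m₀ = 52,650 kg, m_f = 52,650 − 36,700 = 15,950 kg; Δv = 320×9.80665×ln(3.301) = 3138.1×1.1942 ≈ 3748 m/s.
Stage 3: m₀ = 10,410 kg, m_f = 10,410 − 7,890 = 2,520 kg; Δv = 439×9.80665×ln(4.131) = 4305.1×1.4185 ≈ 6107 m/s.
Total Δv = 3542 + 3748 + 6107 = 13397 m/s.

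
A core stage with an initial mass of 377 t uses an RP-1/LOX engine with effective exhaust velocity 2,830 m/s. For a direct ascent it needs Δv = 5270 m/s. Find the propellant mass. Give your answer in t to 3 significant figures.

Using Δv = v_e ln(m₀/m_f): m₀/m_f = exp(Δv / v_e) = exp(5270 / 2830.0) = exp(1.8622) = 6.4378.
m_f = 377 / 6.4378 = 58.5604 t, so propellant = m₀ − m_f = 377 − 58.5604 = 318.4396 t.

propellant mass ≈ 318 t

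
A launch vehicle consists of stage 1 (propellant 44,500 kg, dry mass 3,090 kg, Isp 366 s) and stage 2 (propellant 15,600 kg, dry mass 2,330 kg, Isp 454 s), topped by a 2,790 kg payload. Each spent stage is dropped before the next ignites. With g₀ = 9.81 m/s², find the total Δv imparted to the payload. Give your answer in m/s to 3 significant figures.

Δv ≈ 10000 m/s

Ignition mass of stage 1 = 44,500+3,090 + 15,600+2,330 + 2,790 = 68,310 kg.
Stage 1: m₀ = 68,310 kg, m_f = 68,310 − 44,500 = 23,810 kg; Δv = 366×9.81×ln(2.869) = 3590.5×1.0540 ≈ 3784 m/s.
Stage 2: m₀ = 20,720 kg, m_f = 20,720 − 15,600 = 5,120 kg; Δv = 454×9.81×ln(4.047) = 4453.7×1.3979 ≈ 6226 m/s.
Total Δv = 3784 + 6226 = 10010 m/s.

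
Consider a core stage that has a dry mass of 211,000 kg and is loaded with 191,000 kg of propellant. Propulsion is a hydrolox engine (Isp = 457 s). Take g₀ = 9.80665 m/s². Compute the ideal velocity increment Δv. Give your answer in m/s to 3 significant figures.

Δv ≈ 2890 m/s

v_e = Isp · g₀ = 457 × 9.80665 = 4481.6 m/s.
m₀ = m_dry + m_prop = 211,000 + 191,000 = 402,000 kg.
Rocket equation: Δv = v_e · ln(m₀/m_f) = 4481.6 × ln(1.905) = 4481.6 × 0.6446 ≈ 2888.8 m/s.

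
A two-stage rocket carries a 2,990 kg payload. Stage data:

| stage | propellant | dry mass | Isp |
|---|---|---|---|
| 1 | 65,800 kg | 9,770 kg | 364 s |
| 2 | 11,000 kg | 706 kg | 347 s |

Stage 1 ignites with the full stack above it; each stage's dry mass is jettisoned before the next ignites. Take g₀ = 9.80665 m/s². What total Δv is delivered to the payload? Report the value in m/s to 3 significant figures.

Ignition mass of stage 1 = 65,800+9,770 + 11,000+706 + 2,990 = 90,266 kg.
Stage 1: m₀ = 90,266 kg, m_f = 90,266 − 65,800 = 24,466 kg; Δv = 364×9.80665×ln(3.689) = 3569.6×1.3055 ≈ 4660 m/s.
Stage 2: m₀ = 14,696 kg, m_f = 14,696 − 11,000 = 3,696 kg; Δv = 347×9.80665×ln(3.976) = 3402.9×1.3803 ≈ 4697 m/s.
Total Δv = 4660 + 4697 = 9357 m/s.

Δv ≈ 9360 m/s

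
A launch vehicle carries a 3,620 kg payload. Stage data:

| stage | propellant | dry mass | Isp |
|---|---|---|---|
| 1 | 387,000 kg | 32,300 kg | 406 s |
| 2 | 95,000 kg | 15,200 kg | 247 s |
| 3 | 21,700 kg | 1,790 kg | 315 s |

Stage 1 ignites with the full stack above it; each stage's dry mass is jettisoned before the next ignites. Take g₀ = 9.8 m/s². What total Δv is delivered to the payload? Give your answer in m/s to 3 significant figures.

Ignition mass of stage 1 = 387,000+32,300 + 95,000+15,200 + 21,700+1,790 + 3,620 = 556,610 kg.
Stage 1: m₀ = 556,610 kg, m_f = 556,610 − 387,000 = 169,610 kg; Δv = 406×9.8×ln(3.282) = 3978.8×1.1884 ≈ 4728 m/s.
Stage 2: m₀ = 137,310 kg, m_f = 137,310 − 95,000 = 42,310 kg; Δv = 247×9.8×ln(3.245) = 2420.6×1.1772 ≈ 2850 m/s.
Stage 3: m₀ = 27,110 kg, m_f = 27,110 − 21,700 = 5,410 kg; Δv = 315×9.8×ln(5.011) = 3087.0×1.6117 ≈ 4975 m/s.
Total Δv = 4728 + 2850 + 4975 = 12553 m/s.

Δv ≈ 12600 m/s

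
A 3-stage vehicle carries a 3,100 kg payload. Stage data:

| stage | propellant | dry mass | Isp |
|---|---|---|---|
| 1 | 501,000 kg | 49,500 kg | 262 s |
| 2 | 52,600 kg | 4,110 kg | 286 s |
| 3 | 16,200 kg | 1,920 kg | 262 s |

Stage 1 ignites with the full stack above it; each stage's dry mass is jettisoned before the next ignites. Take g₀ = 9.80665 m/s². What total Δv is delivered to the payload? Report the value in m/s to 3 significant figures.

Δv ≈ 11000 m/s

Ignition mass of stage 1 = 501,000+49,500 + 52,600+4,110 + 16,200+1,920 + 3,100 = 628,430 kg.
Stage 1: m₀ = 628,430 kg, m_f = 628,430 − 501,000 = 127,430 kg; Δv = 262×9.80665×ln(4.932) = 2569.3×1.5957 ≈ 4100 m/s.
Stage 2: m₀ = 77,930 kg, m_f = 77,930 − 52,600 = 25,330 kg; Δv = 286×9.80665×ln(3.077) = 2804.7×1.1238 ≈ 3152 m/s.
Stage 3: m₀ = 21,220 kg, m_f = 21,220 − 16,200 = 5,020 kg; Δv = 262×9.80665×ln(4.227) = 2569.3×1.4415 ≈ 3704 m/s.
Total Δv = 4100 + 3152 + 3704 = 10956 m/s.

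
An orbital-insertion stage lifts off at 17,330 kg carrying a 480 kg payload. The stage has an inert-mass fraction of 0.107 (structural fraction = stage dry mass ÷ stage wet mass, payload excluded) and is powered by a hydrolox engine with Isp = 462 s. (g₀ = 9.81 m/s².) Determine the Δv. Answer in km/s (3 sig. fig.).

Stage wet mass = m₀ − payload = 17,330 − 480 = 16,850 kg.
Stage dry mass = ε × stage wet mass = 0.107 × 16,850 = 1,802.95 kg.
Burnout mass m_f = stage dry + payload = 1,802.95 + 480 = 2,282.95 kg.
v_e = Isp · g₀ = 462 × 9.81 = 4532.2 m/s.
Δv = v_e · ln(17,330/2,282.95) = 4532.2 × ln(7.591) = 4532.2 × 2.0270 ≈ 9187 m/s.

Δv ≈ 9.19 km/s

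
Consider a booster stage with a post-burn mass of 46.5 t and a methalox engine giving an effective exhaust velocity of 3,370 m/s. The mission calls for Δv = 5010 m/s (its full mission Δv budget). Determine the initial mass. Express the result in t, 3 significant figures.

initial mass ≈ 206 t

m₀/m_f = exp(Δv / v_e) = exp(5010 / 3370.0) = exp(1.4866) = 4.4222.
m₀ = m_f × 4.4222 = 46.5 × 4.4222 = 205.632 t.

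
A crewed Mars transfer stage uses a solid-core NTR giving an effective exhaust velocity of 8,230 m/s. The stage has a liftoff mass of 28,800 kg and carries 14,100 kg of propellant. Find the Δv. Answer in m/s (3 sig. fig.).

Δv ≈ 5530 m/s

m_f = m₀ − m_prop = 28,800 − 14,100 = 14,700 kg.
Δv = v_e · ln(m₀/m_f) = 8230.0 × ln(1.959) = 8230.0 × 0.6725 ≈ 5534.9 m/s.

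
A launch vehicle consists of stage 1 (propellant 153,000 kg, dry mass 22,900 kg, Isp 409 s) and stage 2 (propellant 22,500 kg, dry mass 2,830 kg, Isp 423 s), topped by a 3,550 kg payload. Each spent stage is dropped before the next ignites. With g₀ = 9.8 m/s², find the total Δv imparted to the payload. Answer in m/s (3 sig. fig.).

Ignition mass of stage 1 = 153,000+22,900 + 22,500+2,830 + 3,550 = 204,780 kg.
Stage 1: m₀ = 204,780 kg, m_f = 204,780 − 153,000 = 51,780 kg; Δv = 409×9.8×ln(3.955) = 4008.2×1.3749 ≈ 5511 m/s.
Stage 2: m₀ = 28,880 kg, m_f = 28,880 − 22,500 = 6,380 kg; Δv = 423×9.8×ln(4.527) = 4145.4×1.5100 ≈ 6259 m/s.
Total Δv = 5511 + 6259 = 11770 m/s.

Δv ≈ 11800 m/s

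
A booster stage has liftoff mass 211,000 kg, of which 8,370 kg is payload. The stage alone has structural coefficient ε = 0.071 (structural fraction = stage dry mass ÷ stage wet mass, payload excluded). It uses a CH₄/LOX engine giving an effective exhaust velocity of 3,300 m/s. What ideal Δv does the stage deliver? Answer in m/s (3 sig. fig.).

Δv ≈ 7350 m/s

Stage wet mass = m₀ − payload = 211,000 − 8,370 = 202,630 kg.
Stage dry mass = ε × stage wet mass = 0.071 × 202,630 = 14,386.7 kg.
Burnout mass m_f = stage dry + payload = 14,386.7 + 8,370 = 22,756.7 kg.
Using Δv = v_e ln(m₀/m_f): Δv = v_e · ln(211,000/22,756.7) = 3300.0 × ln(9.272) = 3300.0 × 2.2270 ≈ 7349 m/s.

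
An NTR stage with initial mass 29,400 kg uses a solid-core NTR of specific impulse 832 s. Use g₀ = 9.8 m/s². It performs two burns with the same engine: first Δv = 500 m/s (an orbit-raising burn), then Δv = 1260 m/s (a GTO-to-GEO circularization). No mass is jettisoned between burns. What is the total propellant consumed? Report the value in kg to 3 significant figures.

v_e = Isp · g₀ = 832 × 9.8 = 8153.6 m/s.
After the first burn: m = 29400 × exp(−500/8153.6) = 29400 × 0.94052 = 27,651.3 kg.
After the second burn: m = 27,651.3 × exp(−1260/8153.6) = 27,651.3 × 0.85682 = 23,692.2 kg.
Total propellant = m₀ − m_final = 29400 − 23,692.2 = 5,707.8 kg.

total propellant consumed ≈ 5710 kg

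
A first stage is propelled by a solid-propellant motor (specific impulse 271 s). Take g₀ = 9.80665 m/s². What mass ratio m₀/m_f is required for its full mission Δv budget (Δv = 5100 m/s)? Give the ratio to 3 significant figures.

mass ratio ≈ 6.81

v_e = Isp · g₀ = 271 × 9.80665 = 2657.6 m/s.
Rocket equation: m₀/m_f = exp(Δv / v_e) = exp(5100 / 2657.6) = exp(1.9190) = 6.8143.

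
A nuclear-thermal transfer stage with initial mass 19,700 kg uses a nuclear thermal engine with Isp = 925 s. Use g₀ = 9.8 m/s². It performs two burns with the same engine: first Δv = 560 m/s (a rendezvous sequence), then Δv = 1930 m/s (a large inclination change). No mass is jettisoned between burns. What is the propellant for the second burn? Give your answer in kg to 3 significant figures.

propellant for the second burn ≈ 3550 kg

v_e = Isp · g₀ = 925 × 9.8 = 9065.0 m/s.
After the first burn: m = 19700 × exp(−560/9065.0) = 19700 × 0.94009 = 18,519.8 kg.
After the second burn: m = 18,519.8 × exp(−1930/9065.0) = 18,519.8 × 0.80823 = 14,968.3 kg.
Second-burn propellant = 18,519.8 − 14,968.3 = 3,551.5 kg.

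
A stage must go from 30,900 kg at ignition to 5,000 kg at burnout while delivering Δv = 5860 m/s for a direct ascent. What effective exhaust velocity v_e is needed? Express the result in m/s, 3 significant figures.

v_e ≈ 3220 m/s

ln(m₀/m_f) = ln(30900/5000) = ln(6.18) = 1.8213.
By the Tsiolkovsky rocket equation, v_e = Δv / ln(m₀/m_f) = 5860 / 1.8213 = 3217.4 m/s.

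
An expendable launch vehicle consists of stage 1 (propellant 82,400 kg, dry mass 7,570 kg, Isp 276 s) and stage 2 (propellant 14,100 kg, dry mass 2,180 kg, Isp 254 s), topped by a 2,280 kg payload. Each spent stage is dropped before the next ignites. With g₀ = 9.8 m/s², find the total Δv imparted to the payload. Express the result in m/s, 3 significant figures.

Ignition mass of stage 1 = 82,400+7,570 + 14,100+2,180 + 2,280 = 108,530 kg.
Stage 1: m₀ = 108,530 kg, m_f = 108,530 − 82,400 = 26,130 kg; Δv = 276×9.8×ln(4.153) = 2704.8×1.4239 ≈ 3851 m/s.
Stage 2: m₀ = 18,560 kg, m_f = 18,560 − 14,100 = 4,460 kg; Δv = 254×9.8×ln(4.161) = 2489.2×1.4259 ≈ 3549 m/s.
Total Δv = 3851 + 3549 = 7400 m/s.

Δv ≈ 7400 m/s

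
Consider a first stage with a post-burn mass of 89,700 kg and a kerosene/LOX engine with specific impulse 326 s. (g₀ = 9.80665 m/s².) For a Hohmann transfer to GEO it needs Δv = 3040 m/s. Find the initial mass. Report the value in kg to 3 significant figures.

v_e = Isp · g₀ = 326 × 9.80665 = 3197.0 m/s.
Using Δv = v_e ln(m₀/m_f): m₀/m_f = exp(Δv / v_e) = exp(3040 / 3197.0) = exp(0.9509) = 2.5880.
m₀ = m_f × 2.5880 = 89,700 × 2.5880 = 232,144 kg.

initial mass ≈ 232000 kg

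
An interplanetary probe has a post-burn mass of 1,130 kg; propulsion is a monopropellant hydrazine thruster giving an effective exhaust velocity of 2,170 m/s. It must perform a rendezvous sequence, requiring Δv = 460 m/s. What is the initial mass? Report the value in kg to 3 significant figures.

initial mass ≈ 1400 kg

Using Δv = v_e ln(m₀/m_f): m₀/m_f = exp(Δv / v_e) = exp(460 / 2170.0) = exp(0.2120) = 1.2361.
m₀ = m_f × 1.2361 = 1,130 × 1.2361 = 1,396.79 kg.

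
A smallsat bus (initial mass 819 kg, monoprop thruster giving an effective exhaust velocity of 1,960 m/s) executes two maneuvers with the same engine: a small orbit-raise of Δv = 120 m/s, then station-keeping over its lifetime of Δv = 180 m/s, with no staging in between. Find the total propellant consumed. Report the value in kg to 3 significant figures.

total propellant consumed ≈ 116 kg

After the first burn: m = 819 × exp(−120/1960.0) = 819 × 0.94061 = 770.36 kg.
After the second burn: m = 770.36 × exp(−180/1960.0) = 770.36 × 0.91225 = 702.761 kg.
Total propellant = m₀ − m_final = 819 − 702.761 = 116.239 kg.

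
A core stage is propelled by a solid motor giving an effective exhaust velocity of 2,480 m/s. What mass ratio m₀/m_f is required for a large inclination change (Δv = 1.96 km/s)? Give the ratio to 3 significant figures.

mass ratio ≈ 2.20

Rocket equation: m₀/m_f = exp(Δv / v_e) = exp(1960 / 2480.0) = exp(0.7903) = 2.2041.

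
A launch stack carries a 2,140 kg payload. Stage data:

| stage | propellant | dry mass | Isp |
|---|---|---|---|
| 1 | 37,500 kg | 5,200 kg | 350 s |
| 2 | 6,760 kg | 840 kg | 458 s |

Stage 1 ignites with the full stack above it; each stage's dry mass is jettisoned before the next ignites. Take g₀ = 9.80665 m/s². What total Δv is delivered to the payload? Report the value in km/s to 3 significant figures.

Ignition mass of stage 1 = 37,500+5,200 + 6,760+840 + 2,140 = 52,440 kg.
Stage 1: m₀ = 52,440 kg, m_f = 52,440 − 37,500 = 14,940 kg; Δv = 350×9.80665×ln(3.51) = 3432.3×1.2556 ≈ 4310 m/s.
Stage 2: m₀ = 9,740 kg, m_f = 9,740 − 6,760 = 2,980 kg; Δv = 458×9.80665×ln(3.268) = 4491.4×1.1843 ≈ 5319 m/s.
Total Δv = 4310 + 5319 = 9629 m/s.

Δv ≈ 9.63 km/s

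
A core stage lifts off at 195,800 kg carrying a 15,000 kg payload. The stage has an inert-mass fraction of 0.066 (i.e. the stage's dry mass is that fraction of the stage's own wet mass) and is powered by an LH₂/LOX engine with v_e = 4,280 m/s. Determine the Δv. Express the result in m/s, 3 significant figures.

Stage wet mass = m₀ − payload = 195,800 − 15,000 = 180,800 kg.
Stage dry mass = ε × stage wet mass = 0.066 × 180,800 = 11,932.8 kg.
Burnout mass m_f = stage dry + payload = 11,932.8 + 15,000 = 26,932.8 kg.
By the Tsiolkovsky rocket equation, Δv = v_e · ln(195,800/26,932.8) = 4280.0 × ln(7.27) = 4280.0 × 1.9837 ≈ 8490 m/s.

Δv ≈ 8490 m/s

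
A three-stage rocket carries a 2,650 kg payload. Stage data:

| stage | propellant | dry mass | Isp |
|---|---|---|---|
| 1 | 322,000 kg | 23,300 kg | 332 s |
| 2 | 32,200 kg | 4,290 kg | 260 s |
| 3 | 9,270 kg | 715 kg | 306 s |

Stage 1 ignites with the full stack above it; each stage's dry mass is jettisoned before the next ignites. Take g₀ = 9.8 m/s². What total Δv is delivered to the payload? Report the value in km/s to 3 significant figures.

Ignition mass of stage 1 = 322,000+23,300 + 32,200+4,290 + 9,270+715 + 2,650 = 394,425 kg.
Stage 1: m₀ = 394,425 kg, m_f = 394,425 − 322,000 = 72,425 kg; Δv = 332×9.8×ln(5.446) = 3253.6×1.6949 ≈ 5514 m/s.
Stage 2: m₀ = 49,125 kg, m_f = 49,125 − 32,200 = 16,925 kg; Δv = 260×9.8×ln(2.903) = 2548.0×1.0656 ≈ 2715 m/s.
Stage 3: m₀ = 12,635 kg, m_f = 12,635 − 9,270 = 3,365 kg; Δv = 306×9.8×ln(3.755) = 2998.8×1.3230 ≈ 3968 m/s.
Total Δv = 5514 + 2715 + 3968 = 12197 m/s.

Δv ≈ 12.2 km/s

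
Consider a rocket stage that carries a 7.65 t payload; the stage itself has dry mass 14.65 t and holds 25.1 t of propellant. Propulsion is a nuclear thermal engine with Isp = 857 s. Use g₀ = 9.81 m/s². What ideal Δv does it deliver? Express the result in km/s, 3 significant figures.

Δv ≈ 6.34 km/s

v_e = Isp · g₀ = 857 × 9.81 = 8407.2 m/s.
m₀ = payload + dry + propellant = 7.65 + 14.65 + 25.1 = 47.4 t.
m_f = payload + dry = 7.65 + 14.65 = 22.3 t.
By the Tsiolkovsky rocket equation, Δv = v_e · ln(m₀/m_f) = 8407.2 × ln(2.126) = 8407.2 × 0.7540 ≈ 6339.3 m/s.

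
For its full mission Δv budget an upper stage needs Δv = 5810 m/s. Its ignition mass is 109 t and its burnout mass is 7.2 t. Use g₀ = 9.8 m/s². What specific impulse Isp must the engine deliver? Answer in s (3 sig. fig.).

Isp ≈ 218 s

ln(m₀/m_f) = ln(109000/7200) = ln(15.14) = 2.7173.
v_e = Δv / ln(m₀/m_f) = 5810 / 2.7173 = 2138.2 m/s.
Isp = v_e / g₀ = 2138.2 / 9.8 = 218.2 s.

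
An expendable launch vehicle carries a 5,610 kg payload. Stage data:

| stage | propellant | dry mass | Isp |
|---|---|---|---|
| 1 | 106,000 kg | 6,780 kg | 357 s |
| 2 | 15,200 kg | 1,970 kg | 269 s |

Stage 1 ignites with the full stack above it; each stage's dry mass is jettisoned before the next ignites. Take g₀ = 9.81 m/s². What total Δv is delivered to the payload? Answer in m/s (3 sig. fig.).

Ignition mass of stage 1 = 106,000+6,780 + 15,200+1,970 + 5,610 = 135,560 kg.
Stage 1: m₀ = 135,560 kg, m_f = 135,560 − 106,000 = 29,560 kg; Δv = 357×9.81×ln(4.586) = 3502.2×1.5230 ≈ 5334 m/s.
Stage 2: m₀ = 22,780 kg, m_f = 22,780 − 15,200 = 7,580 kg; Δv = 269×9.81×ln(3.005) = 2638.9×1.1004 ≈ 2904 m/s.
Total Δv = 5334 + 2904 = 8238 m/s.

Δv ≈ 8240 m/s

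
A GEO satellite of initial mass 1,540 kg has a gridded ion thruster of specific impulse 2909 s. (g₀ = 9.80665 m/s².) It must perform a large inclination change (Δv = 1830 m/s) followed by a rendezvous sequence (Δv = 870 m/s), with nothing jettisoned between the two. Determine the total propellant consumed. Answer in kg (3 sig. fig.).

total propellant consumed ≈ 139 kg

v_e = Isp · g₀ = 2909 × 9.80665 = 28527.5 m/s.
After the first burn: m = 1540 × exp(−1830/28527.5) = 1540 × 0.93787 = 1,444.32 kg.
After the second burn: m = 1,444.32 × exp(−870/28527.5) = 1,444.32 × 0.96996 = 1,400.93 kg.
Total propellant = m₀ − m_final = 1540 − 1,400.93 = 139.07 kg.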